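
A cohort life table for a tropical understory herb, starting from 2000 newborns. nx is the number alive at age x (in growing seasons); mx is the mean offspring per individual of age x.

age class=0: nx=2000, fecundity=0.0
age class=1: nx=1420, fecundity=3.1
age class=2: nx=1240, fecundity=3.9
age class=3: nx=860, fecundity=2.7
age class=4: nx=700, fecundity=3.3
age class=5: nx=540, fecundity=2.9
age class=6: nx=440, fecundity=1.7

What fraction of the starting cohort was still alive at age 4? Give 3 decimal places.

l_4 = n_4/n_0 = 700/2000 = 0.35 → 0.350

0.350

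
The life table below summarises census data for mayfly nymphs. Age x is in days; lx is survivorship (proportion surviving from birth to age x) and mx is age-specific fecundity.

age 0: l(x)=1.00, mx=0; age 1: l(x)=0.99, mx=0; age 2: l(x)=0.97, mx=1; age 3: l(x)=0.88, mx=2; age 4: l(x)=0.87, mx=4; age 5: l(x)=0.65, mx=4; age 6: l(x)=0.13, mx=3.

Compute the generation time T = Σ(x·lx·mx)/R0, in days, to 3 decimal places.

3.965

lx·mx: 0, 0, 0.97, 1.76, 3.48, 2.6, 0.39 → R0 = 9.2
x·lx·mx: 0, 0, 1.94, 5.28, 13.92, 13, 2.34 → Σ = 36.48
T = 36.48 / 9.2 = 3.965217… → 3.965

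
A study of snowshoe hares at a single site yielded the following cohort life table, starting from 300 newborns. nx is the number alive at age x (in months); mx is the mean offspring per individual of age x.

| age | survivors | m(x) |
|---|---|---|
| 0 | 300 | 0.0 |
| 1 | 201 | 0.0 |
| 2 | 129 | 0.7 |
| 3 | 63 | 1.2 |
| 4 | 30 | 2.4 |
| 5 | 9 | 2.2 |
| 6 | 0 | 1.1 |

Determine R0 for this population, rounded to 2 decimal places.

lx = nx/n0 = nx/300: 1, 0.67, 0.43, 0.21, 0.1, 0.03, 0
lx·mx by age: 0, 0, 0.301, 0.252, 0.24, 0.066, 0
R0 = Σ lx·mx = 0.859 → 0.86

0.86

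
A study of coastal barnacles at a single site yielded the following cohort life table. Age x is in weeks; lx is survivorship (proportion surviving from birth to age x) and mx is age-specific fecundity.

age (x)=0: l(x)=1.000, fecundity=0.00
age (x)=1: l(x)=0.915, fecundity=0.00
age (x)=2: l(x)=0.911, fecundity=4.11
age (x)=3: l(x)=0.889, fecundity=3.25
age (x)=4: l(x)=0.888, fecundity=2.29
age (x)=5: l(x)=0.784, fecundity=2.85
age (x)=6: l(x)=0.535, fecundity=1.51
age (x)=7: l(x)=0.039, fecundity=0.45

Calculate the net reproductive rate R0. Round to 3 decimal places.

11.727

lx·mx by age: 0, 0, 3.74421, 2.88925, 2.03352, 2.2344, 0.80785, 0.01755
R0 = Σ lx·mx = 11.72678 → 11.727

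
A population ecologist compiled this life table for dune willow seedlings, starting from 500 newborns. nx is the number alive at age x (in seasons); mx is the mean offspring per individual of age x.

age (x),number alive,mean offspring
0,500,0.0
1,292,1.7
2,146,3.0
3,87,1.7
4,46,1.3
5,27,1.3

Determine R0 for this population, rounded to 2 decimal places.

lx = nx/n0 = nx/500: 1, 0.584, 0.292, 0.174, 0.092, 0.054
lx·mx by age: 0, 0.9928, 0.876, 0.2958, 0.1196, 0.0702
R0 = Σ lx·mx = 2.3544 → 2.35

2.35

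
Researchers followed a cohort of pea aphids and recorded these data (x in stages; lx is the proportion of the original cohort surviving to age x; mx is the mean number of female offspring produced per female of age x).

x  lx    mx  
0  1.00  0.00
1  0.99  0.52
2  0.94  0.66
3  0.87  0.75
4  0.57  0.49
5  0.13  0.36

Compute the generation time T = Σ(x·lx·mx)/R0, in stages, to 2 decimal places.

2.40

lx·mx: 0, 0.5148, 0.6204, 0.6525, 0.2793, 0.0468 → R0 = 2.1138
x·lx·mx: 0, 0.5148, 1.2408, 1.9575, 1.1172, 0.234 → Σ = 5.0643
T = 5.0643 / 2.1138 = 2.395827… → 2.40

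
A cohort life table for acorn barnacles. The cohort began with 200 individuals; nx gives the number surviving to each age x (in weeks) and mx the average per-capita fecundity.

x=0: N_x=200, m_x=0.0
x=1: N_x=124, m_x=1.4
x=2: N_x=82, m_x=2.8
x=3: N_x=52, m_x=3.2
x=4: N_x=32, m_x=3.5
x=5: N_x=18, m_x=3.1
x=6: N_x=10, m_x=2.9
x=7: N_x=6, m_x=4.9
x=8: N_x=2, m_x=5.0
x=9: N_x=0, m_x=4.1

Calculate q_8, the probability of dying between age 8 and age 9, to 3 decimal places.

lx = nx/n0 = nx/200: 1, 0.62, 0.41, 0.26, 0.16, 0.09, 0.05, 0.03, 0.01, 0
q_8 = (l_8 − l_9) / l_8 = (0.01 − 0) / 0.01
     = 0.01 / 0.01 = 1 → 1.000

1.000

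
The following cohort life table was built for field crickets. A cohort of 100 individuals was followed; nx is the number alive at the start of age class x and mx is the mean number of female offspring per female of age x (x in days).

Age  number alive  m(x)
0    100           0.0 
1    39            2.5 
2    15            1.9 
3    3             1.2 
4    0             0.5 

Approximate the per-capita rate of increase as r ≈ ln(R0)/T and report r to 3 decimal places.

0.203

lx = nx/n0 = nx/100: 1, 0.39, 0.15, 0.03, 0
R0 = Σ lx·mx = 0 + 0.975 + 0.285 + 0.036 + 0 = 1.296
Σ x·lx·mx = 1.653; T = 1.653/1.296 = 1.27546…
r ≈ ln(R0)/T = ln(1.296)/1.27546… = 0.20329… → 0.203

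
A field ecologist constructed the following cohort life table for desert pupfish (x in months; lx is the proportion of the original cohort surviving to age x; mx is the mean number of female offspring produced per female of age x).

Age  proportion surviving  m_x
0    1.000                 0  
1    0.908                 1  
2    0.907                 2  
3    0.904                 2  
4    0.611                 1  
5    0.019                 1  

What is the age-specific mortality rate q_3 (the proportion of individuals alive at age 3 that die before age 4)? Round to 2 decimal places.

q_3 = (l_3 − l_4) / l_3 = (0.904 − 0.611) / 0.904
     = 0.293 / 0.904 = 0.324115… → 0.32

0.32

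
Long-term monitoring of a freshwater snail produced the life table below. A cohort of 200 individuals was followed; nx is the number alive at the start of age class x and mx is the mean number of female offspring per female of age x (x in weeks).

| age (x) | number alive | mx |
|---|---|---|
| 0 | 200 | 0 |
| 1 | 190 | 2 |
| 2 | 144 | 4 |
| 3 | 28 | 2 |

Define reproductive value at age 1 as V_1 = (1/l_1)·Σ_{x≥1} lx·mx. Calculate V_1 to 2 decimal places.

5.33

lx = nx/n0 = nx/200: 1, 0.95, 0.72, 0.14
lx·mx for x ≥ 1: 1.9, 2.88, 0.28 → sum = 5.06
V_1 = 5.06 / l_1 = 5.06 / 0.95 = 5.326316… → 5.33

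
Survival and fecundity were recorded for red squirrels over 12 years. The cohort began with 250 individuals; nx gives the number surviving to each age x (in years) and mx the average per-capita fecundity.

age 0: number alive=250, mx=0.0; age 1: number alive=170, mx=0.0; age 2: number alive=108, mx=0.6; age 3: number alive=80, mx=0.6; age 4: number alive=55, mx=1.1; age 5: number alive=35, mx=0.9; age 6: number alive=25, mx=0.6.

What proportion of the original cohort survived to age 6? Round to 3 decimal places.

l_6 = n_6/n_0 = 25/250 = 0.1 → 0.100

0.100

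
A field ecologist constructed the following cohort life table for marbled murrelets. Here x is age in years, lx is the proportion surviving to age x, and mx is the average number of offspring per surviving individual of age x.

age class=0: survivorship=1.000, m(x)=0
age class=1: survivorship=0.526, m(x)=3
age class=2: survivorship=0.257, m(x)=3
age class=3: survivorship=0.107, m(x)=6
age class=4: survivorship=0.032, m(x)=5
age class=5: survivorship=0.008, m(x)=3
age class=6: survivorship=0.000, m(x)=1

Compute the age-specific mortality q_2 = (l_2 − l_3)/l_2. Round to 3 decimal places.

q_2 = (l_2 − l_3) / l_2 = (0.257 − 0.107) / 0.257
     = 0.15 / 0.257 = 0.583658… → 0.584

0.584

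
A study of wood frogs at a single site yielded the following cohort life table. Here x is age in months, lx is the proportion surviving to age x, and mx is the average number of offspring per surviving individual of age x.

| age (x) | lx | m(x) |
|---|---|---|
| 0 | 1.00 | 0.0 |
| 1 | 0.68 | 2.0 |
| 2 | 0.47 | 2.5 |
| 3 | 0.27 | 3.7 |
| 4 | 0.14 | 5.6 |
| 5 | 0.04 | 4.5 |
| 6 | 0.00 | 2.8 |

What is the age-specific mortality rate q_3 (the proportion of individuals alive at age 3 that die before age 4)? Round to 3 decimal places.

q_3 = (l_3 − l_4) / l_3 = (0.27 − 0.14) / 0.27
     = 0.13 / 0.27 = 0.481481… → 0.481

0.481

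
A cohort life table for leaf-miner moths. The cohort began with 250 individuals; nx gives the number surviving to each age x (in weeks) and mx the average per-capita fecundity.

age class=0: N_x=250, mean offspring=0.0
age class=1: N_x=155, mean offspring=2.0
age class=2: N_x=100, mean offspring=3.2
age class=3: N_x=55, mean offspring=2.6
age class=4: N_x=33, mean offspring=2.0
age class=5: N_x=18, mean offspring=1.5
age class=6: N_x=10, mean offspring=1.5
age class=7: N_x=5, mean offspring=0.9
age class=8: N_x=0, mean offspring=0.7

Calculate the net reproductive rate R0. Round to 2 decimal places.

lx = nx/n0 = nx/250: 1, 0.62, 0.4, 0.22, 0.132, 0.072, 0.04, 0.02, 0
lx·mx by age: 0, 1.24, 1.28, 0.572, 0.264, 0.108, 0.06, 0.018, 0
R0 = Σ lx·mx = 3.542 → 3.54

3.54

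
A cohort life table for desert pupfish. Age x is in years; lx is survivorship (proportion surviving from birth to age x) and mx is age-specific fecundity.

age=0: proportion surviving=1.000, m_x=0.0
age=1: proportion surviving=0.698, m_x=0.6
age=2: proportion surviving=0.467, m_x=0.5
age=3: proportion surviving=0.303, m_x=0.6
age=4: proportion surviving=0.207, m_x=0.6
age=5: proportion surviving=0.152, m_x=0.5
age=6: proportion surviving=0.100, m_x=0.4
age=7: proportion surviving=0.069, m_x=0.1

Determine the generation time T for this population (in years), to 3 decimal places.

2.401

lx·mx: 0, 0.4188, 0.2335, 0.1818, 0.1242, 0.076, 0.04, 0.0069 → R0 = 1.0812
x·lx·mx: 0, 0.4188, 0.467, 0.5454, 0.4968, 0.38, 0.24, 0.0483 → Σ = 2.5963
T = 2.5963 / 1.0812 = 2.401313… → 2.401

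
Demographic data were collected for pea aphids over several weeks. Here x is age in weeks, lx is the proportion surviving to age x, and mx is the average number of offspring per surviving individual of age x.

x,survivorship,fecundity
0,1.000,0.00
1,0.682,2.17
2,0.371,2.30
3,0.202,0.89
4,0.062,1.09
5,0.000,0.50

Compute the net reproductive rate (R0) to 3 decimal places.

lx·mx by age: 0, 1.47994, 0.8533, 0.17978, 0.06758, 0
R0 = Σ lx·mx = 2.5806 → 2.581

2.581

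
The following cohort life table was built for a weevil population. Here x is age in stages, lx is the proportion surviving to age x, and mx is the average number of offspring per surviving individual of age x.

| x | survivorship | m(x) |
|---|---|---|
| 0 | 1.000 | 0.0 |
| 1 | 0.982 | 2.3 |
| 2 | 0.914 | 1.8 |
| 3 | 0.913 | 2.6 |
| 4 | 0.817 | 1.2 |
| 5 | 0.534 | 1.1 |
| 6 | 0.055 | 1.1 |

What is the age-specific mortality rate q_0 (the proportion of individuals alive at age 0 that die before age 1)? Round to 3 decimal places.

q_0 = (l_0 − l_1) / l_0 = (1 − 0.982) / 1
     = 0.018 / 1 = 0.018 → 0.018

0.018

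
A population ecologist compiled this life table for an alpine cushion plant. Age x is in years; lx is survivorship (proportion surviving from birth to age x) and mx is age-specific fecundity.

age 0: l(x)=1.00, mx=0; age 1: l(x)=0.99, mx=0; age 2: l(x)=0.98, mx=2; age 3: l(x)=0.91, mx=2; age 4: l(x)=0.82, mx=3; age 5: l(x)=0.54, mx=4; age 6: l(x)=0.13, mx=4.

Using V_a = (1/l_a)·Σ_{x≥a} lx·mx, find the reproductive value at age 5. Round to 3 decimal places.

4.963

lx·mx for x ≥ 5: 2.16, 0.52 → sum = 2.68
V_5 = 2.68 / l_5 = 2.68 / 0.54 = 4.962963… → 4.963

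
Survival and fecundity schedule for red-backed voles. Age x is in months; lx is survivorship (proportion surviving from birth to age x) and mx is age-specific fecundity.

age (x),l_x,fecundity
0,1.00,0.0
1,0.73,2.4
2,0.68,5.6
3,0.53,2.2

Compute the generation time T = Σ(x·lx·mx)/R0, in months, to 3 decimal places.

1.913

lx·mx: 0, 1.752, 3.808, 1.166 → R0 = 6.726
x·lx·mx: 0, 1.752, 7.616, 3.498 → Σ = 12.866
T = 12.866 / 6.726 = 1.912875… → 1.913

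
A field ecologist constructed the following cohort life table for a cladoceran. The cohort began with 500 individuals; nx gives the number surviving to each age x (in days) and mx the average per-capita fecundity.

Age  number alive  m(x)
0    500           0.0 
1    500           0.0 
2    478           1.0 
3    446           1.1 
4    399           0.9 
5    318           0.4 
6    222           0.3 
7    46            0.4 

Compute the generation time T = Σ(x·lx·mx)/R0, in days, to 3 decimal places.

lx = nx/n0 = nx/500: 1, 1, 0.956, 0.892, 0.798, 0.636, 0.444, 0.092
lx·mx: 0, 0, 0.956, 0.9812, 0.7182, 0.2544, 0.1332, 0.0368 → R0 = 3.0798
x·lx·mx: 0, 0, 1.912, 2.9436, 2.8728, 1.272, 0.7992, 0.2576 → Σ = 10.0572
T = 10.0572 / 3.0798 = 3.265537… → 3.266

3.266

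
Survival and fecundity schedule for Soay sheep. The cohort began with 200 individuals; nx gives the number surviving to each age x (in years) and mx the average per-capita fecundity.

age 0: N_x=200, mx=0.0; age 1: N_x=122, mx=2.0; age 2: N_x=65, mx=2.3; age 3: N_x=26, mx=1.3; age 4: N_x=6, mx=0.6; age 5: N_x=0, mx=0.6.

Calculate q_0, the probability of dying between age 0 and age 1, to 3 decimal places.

0.390

lx = nx/n0 = nx/200: 1, 0.61, 0.325, 0.13, 0.03, 0
q_0 = (l_0 − l_1) / l_0 = (1 − 0.61) / 1
     = 0.39 / 1 = 0.39 → 0.390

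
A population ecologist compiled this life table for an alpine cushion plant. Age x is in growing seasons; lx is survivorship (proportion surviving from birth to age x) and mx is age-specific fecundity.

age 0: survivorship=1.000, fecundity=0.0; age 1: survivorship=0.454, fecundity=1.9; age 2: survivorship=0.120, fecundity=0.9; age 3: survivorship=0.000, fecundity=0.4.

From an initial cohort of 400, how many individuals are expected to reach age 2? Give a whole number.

48

Expected survivors = N0 · l_2 = 400 × 0.120 = 48 → 48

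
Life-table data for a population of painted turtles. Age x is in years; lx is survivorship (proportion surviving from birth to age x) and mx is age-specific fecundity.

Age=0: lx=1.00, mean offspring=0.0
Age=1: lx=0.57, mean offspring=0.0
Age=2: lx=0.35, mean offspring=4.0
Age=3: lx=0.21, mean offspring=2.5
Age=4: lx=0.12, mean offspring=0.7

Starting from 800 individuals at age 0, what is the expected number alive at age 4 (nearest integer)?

Expected survivors = N0 · l_4 = 800 × 0.12 = 96 → 96

96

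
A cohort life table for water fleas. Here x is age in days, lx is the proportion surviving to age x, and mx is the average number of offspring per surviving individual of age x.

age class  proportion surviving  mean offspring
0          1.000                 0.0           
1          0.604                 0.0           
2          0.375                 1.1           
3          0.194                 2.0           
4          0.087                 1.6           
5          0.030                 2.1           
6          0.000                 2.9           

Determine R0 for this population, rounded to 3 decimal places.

1.003

lx·mx by age: 0, 0, 0.4125, 0.388, 0.1392, 0.063, 0
R0 = Σ lx·mx = 1.0027 → 1.003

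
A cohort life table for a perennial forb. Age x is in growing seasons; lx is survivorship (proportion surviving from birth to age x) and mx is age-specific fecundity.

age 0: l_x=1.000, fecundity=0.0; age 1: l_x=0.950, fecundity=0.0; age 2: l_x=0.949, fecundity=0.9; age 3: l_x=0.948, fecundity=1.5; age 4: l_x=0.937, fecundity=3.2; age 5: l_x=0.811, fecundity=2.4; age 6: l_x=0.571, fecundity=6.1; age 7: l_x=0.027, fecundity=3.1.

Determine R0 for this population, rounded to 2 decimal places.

10.79

lx·mx by age: 0, 0, 0.8541, 1.422, 2.9984, 1.9464, 3.4831, 0.0837
R0 = Σ lx·mx = 10.7877 → 10.79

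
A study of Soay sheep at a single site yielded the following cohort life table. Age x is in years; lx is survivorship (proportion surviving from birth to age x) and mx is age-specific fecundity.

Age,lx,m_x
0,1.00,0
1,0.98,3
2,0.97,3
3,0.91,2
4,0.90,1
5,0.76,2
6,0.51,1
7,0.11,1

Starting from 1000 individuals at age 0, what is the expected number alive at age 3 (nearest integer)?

910

Expected survivors = N0 · l_3 = 1000 × 0.91 = 910 → 910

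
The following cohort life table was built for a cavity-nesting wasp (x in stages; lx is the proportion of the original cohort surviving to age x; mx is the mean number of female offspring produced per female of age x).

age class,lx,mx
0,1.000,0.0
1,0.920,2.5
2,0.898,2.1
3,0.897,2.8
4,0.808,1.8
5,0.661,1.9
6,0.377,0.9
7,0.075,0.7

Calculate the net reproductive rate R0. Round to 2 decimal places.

9.80

lx·mx by age: 0, 2.3, 1.8858, 2.5116, 1.4544, 1.2559, 0.3393, 0.0525
R0 = Σ lx·mx = 9.7995 → 9.80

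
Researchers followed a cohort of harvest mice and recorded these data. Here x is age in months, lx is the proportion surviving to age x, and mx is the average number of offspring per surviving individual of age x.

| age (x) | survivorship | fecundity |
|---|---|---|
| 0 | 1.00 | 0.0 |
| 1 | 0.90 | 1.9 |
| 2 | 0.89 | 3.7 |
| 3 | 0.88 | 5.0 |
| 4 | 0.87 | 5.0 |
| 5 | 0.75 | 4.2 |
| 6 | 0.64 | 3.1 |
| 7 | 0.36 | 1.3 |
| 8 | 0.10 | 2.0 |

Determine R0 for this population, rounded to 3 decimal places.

lx·mx by age: 0, 1.71, 3.293, 4.4, 4.35, 3.15, 1.984, 0.468, 0.2
R0 = Σ lx·mx = 19.555 → 19.555

19.555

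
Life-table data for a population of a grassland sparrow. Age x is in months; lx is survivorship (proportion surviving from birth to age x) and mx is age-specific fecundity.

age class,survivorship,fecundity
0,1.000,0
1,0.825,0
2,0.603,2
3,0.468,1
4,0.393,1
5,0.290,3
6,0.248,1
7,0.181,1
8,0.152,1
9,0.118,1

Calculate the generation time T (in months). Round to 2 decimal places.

4.06

lx·mx: 0, 0, 1.206, 0.468, 0.393, 0.87, 0.248, 0.181, 0.152, 0.118 → R0 = 3.636
x·lx·mx: 0, 0, 2.412, 1.404, 1.572, 4.35, 1.488, 1.267, 1.216, 1.062 → Σ = 14.771
T = 14.771 / 3.636 = 4.062431… → 4.06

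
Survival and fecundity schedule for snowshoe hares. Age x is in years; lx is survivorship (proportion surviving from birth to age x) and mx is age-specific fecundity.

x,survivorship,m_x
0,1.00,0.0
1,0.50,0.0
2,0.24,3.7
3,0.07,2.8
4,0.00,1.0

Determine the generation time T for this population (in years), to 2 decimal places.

2.18

lx·mx: 0, 0, 0.888, 0.196, 0 → R0 = 1.084
x·lx·mx: 0, 0, 1.776, 0.588, 0 → Σ = 2.364
T = 2.364 / 1.084 = 2.180812… → 2.18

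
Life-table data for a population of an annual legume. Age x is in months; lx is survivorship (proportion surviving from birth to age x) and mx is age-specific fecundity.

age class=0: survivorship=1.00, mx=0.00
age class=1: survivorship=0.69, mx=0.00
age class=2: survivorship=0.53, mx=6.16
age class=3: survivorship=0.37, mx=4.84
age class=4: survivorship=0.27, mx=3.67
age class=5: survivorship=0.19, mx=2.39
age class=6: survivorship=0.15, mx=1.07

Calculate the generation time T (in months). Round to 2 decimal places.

lx·mx: 0, 0, 3.2648, 1.7908, 0.9909, 0.4541, 0.1605 → R0 = 6.6611
x·lx·mx: 0, 0, 6.5296, 5.3724, 3.9636, 2.2705, 0.963 → Σ = 19.0991
T = 19.0991 / 6.6611 = 2.867259… → 2.87

2.87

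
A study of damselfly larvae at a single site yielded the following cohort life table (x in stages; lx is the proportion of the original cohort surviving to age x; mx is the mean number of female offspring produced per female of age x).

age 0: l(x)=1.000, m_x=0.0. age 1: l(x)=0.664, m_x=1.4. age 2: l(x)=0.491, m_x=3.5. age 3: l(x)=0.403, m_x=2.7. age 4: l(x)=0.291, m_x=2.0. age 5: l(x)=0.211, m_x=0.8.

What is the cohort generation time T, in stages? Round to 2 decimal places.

2.41

lx·mx: 0, 0.9296, 1.7185, 1.0881, 0.582, 0.1688 → R0 = 4.487
x·lx·mx: 0, 0.9296, 3.437, 3.2643, 2.328, 0.844 → Σ = 10.8029
T = 10.8029 / 4.487 = 2.4076… → 2.41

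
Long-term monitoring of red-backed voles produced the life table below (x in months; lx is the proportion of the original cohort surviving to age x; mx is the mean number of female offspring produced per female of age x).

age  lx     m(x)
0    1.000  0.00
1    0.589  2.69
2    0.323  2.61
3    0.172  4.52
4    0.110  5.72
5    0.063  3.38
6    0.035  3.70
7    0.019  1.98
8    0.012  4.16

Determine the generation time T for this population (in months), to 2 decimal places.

2.49

lx·mx: 0, 1.58441, 0.84303, 0.77744, 0.6292, 0.21294, 0.1295, 0.03762, 0.04992 → R0 = 4.26406
x·lx·mx: 0, 1.58441, 1.68606, 2.33232, 2.5168, 1.0647, 0.777, 0.26334, 0.39936 → Σ = 10.62399
T = 10.62399 / 4.26406 = 2.49152… → 2.49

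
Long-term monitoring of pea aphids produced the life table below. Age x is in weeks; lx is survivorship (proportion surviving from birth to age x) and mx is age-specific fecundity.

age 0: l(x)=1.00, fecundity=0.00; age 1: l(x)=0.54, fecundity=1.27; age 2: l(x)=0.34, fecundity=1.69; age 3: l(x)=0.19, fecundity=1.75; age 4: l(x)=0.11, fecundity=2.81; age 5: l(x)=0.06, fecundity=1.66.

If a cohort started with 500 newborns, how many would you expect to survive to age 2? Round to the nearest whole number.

170

Expected survivors = N0 · l_2 = 500 × 0.34 = 170 → 170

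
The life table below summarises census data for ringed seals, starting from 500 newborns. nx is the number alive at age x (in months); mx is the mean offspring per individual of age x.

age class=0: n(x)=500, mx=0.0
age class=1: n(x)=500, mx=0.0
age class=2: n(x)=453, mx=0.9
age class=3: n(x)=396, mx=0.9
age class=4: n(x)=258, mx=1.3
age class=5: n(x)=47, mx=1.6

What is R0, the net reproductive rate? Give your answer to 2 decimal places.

2.35

lx = nx/n0 = nx/500: 1, 1, 0.906, 0.792, 0.516, 0.094
lx·mx by age: 0, 0, 0.8154, 0.7128, 0.6708, 0.1504
R0 = Σ lx·mx = 2.3494 → 2.35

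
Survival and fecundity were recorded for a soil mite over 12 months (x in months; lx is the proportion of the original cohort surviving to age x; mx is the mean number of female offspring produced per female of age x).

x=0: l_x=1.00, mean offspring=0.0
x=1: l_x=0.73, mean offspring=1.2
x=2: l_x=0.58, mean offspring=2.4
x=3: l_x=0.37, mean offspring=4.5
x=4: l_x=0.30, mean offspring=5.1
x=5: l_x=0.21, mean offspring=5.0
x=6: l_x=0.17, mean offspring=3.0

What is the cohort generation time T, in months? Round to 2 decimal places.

lx·mx: 0, 0.876, 1.392, 1.665, 1.53, 1.05, 0.51 → R0 = 7.023
x·lx·mx: 0, 0.876, 2.784, 4.995, 6.12, 5.25, 3.06 → Σ = 23.085
T = 23.085 / 7.023 = 3.287057… → 3.29

3.29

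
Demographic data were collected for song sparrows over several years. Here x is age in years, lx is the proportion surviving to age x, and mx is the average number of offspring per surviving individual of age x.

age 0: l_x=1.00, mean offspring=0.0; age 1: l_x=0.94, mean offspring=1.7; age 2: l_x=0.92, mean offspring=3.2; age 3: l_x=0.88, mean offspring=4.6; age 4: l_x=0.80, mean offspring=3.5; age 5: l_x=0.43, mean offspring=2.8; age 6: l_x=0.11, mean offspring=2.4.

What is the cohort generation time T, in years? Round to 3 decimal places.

lx·mx: 0, 1.598, 2.944, 4.048, 2.8, 1.204, 0.264 → R0 = 12.858
x·lx·mx: 0, 1.598, 5.888, 12.144, 11.2, 6.02, 1.584 → Σ = 38.434
T = 38.434 / 12.858 = 2.989112… → 2.989

2.989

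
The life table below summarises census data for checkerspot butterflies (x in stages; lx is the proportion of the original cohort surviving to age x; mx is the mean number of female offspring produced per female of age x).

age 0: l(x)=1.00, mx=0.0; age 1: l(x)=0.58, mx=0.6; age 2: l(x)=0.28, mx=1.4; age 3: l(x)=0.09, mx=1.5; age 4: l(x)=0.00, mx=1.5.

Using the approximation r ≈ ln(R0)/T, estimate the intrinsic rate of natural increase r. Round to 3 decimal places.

-0.076

R0 = Σ lx·mx = 0 + 0.348 + 0.392 + 0.135 + 0 = 0.875
Σ x·lx·mx = 1.537; T = 1.537/0.875 = 1.75657…
r ≈ ln(R0)/T = ln(0.875)/1.75657… = -0.07602… → -0.076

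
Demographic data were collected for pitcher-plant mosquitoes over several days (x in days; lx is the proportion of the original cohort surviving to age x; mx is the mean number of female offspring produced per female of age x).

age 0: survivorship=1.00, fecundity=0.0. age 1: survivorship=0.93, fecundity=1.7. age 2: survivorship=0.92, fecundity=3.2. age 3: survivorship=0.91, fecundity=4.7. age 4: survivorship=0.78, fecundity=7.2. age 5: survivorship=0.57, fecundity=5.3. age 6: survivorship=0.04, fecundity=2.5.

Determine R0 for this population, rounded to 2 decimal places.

17.54

lx·mx by age: 0, 1.581, 2.944, 4.277, 5.616, 3.021, 0.1
R0 = Σ lx·mx = 17.539 → 17.54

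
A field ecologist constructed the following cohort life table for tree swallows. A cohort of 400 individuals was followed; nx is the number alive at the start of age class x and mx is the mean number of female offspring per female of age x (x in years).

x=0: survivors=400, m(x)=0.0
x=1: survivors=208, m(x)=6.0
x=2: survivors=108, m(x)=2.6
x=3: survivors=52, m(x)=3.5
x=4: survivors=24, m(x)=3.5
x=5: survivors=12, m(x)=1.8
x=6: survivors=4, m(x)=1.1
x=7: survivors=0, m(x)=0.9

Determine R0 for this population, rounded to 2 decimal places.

4.55

lx = nx/n0 = nx/400: 1, 0.52, 0.27, 0.13, 0.06, 0.03, 0.01, 0
lx·mx by age: 0, 3.12, 0.702, 0.455, 0.21, 0.054, 0.011, 0
R0 = Σ lx·mx = 4.552 → 4.55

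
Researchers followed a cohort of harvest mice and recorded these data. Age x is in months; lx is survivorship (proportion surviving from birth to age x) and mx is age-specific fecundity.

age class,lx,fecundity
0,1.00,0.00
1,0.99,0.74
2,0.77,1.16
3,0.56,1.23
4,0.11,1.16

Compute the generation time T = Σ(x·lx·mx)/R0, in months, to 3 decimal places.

2.087

lx·mx: 0, 0.7326, 0.8932, 0.6888, 0.1276 → R0 = 2.4422
x·lx·mx: 0, 0.7326, 1.7864, 2.0664, 0.5104 → Σ = 5.0958
T = 5.0958 / 2.4422 = 2.086561… → 2.087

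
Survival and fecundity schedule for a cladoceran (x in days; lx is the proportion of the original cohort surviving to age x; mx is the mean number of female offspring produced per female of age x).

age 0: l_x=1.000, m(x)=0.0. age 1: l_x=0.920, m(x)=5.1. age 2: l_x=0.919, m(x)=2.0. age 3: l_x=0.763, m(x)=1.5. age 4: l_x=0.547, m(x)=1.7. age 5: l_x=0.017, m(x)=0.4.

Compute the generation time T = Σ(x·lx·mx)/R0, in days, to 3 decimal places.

lx·mx: 0, 4.692, 1.838, 1.1445, 0.9299, 0.0068 → R0 = 8.6112
x·lx·mx: 0, 4.692, 3.676, 3.4335, 3.7196, 0.034 → Σ = 15.5551
T = 15.5551 / 8.6112 = 1.80638… → 1.806

1.806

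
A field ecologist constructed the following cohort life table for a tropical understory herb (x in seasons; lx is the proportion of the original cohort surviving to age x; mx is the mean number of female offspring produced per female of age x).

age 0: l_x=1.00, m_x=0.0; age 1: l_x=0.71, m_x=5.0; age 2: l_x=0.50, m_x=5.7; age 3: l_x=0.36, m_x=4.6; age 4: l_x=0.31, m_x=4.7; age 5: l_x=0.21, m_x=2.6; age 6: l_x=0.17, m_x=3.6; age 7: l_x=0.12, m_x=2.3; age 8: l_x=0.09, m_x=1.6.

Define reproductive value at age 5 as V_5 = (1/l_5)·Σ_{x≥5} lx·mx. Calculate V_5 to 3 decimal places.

lx·mx for x ≥ 5: 0.546, 0.612, 0.276, 0.144 → sum = 1.578
V_5 = 1.578 / l_5 = 1.578 / 0.21 = 7.514286… → 7.514

7.514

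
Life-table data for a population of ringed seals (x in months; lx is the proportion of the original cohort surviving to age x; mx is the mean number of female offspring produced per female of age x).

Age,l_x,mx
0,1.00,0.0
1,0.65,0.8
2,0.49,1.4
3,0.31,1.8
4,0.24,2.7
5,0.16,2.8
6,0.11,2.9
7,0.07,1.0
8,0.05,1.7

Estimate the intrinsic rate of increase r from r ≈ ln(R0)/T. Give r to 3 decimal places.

R0 = Σ lx·mx = 0 + 0.52 + 0.686 + 0.558 + 0.648 + 0.448 + 0.319 + 0.07 + 0.085 = 3.334
Σ x·lx·mx = 11.482; T = 11.482/3.334 = 3.44391…
r ≈ ln(R0)/T = ln(3.334)/3.44391… = 0.34965… → 0.350

0.350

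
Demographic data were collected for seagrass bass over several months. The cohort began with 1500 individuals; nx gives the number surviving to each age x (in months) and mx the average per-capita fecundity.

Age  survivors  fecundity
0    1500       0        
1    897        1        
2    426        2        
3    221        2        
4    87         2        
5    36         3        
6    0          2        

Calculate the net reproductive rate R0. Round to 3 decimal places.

1.649

lx = nx/n0 = nx/1500: 1, 0.598, 0.284, 0.14733…, 0.058, 0.024, 0
lx·mx by age: 0, 0.598, 0.568, 0.294667…, 0.116, 0.072, 0
R0 = Σ lx·mx = 1.648667… → 1.649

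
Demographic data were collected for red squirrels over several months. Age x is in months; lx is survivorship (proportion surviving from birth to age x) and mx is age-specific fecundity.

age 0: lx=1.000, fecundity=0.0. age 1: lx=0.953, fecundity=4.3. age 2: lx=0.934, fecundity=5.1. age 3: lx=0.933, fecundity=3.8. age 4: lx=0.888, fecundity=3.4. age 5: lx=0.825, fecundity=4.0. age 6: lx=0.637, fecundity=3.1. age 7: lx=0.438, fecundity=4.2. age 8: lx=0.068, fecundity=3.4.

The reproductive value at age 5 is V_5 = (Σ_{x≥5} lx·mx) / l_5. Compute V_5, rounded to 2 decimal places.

lx·mx for x ≥ 5: 3.3, 1.9747, 1.8396, 0.2312 → sum = 7.3455
V_5 = 7.3455 / l_5 = 7.3455 / 0.825 = 8.903636… → 8.90

8.90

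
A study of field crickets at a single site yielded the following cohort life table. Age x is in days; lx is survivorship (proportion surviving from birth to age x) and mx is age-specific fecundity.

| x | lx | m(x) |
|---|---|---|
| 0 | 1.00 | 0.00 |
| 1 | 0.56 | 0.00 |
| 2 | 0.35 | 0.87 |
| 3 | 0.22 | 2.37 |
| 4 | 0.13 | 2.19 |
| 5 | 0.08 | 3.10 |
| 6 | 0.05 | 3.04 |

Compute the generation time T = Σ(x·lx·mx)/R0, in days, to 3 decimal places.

lx·mx: 0, 0, 0.3045, 0.5214, 0.2847, 0.248, 0.152 → R0 = 1.5106
x·lx·mx: 0, 0, 0.609, 1.5642, 1.1388, 1.24, 0.912 → Σ = 5.464
T = 5.464 / 1.5106 = 3.617106… → 3.617

3.617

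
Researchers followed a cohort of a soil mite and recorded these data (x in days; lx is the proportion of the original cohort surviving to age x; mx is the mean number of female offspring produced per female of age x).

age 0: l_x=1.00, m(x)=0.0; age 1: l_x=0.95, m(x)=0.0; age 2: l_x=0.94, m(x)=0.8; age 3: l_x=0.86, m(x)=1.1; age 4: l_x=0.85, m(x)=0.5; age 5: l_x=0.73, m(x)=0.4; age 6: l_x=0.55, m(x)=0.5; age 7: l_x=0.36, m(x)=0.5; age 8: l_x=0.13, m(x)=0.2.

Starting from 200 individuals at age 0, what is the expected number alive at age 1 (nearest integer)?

Expected survivors = N0 · l_1 = 200 × 0.95 = 190 → 190

190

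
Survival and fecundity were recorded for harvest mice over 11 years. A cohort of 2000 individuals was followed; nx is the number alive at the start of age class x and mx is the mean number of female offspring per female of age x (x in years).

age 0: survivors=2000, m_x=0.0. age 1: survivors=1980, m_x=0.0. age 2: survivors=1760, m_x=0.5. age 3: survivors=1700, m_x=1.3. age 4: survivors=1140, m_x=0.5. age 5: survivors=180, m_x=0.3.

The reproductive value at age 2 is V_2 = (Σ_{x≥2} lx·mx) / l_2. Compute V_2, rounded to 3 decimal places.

2.110

lx = nx/n0 = nx/2000: 1, 0.99, 0.88, 0.85, 0.57, 0.09
lx·mx for x ≥ 2: 0.44, 1.105, 0.285, 0.027 → sum = 1.857
V_2 = 1.857 / l_2 = 1.857 / 0.88 = 2.110227… → 2.110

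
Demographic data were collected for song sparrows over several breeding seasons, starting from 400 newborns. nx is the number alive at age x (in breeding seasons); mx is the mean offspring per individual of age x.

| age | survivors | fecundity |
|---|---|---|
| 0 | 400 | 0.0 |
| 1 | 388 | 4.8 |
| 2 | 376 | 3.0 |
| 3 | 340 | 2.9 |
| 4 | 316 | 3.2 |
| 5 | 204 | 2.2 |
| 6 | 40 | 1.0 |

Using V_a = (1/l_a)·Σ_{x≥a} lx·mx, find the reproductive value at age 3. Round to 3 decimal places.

lx = nx/n0 = nx/400: 1, 0.97, 0.94, 0.85, 0.79, 0.51, 0.1
lx·mx for x ≥ 3: 2.465, 2.528, 1.122, 0.1 → sum = 6.215
V_3 = 6.215 / l_3 = 6.215 / 0.85 = 7.311765… → 7.312

7.312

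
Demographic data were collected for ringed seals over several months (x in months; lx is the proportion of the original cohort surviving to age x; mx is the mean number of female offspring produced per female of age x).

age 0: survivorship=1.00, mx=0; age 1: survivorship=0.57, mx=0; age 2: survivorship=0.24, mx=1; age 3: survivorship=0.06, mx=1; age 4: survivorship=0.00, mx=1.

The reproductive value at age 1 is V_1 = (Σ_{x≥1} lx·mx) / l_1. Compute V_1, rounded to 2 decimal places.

0.53

lx·mx for x ≥ 1: 0, 0.24, 0.06, 0 → sum = 0.3
V_1 = 0.3 / l_1 = 0.3 / 0.57 = 0.526316… → 0.53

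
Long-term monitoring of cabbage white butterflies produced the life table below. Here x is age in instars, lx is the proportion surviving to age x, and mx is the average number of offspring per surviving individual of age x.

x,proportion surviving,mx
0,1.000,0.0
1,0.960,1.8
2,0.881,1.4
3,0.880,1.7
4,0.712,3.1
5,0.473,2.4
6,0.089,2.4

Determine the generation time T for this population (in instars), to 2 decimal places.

3.05

lx·mx: 0, 1.728, 1.2334, 1.496, 2.2072, 1.1352, 0.2136 → R0 = 8.0134
x·lx·mx: 0, 1.728, 2.4668, 4.488, 8.8288, 5.676, 1.2816 → Σ = 24.4692
T = 24.4692 / 8.0134 = 3.053535… → 3.05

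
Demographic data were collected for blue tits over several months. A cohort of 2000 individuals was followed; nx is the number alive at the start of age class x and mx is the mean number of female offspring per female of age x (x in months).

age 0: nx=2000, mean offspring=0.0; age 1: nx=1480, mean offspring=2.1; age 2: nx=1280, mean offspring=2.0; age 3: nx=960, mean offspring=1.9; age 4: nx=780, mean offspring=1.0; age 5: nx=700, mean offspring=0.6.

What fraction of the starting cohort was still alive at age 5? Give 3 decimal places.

0.350

l_5 = n_5/n_0 = 700/2000 = 0.35 → 0.350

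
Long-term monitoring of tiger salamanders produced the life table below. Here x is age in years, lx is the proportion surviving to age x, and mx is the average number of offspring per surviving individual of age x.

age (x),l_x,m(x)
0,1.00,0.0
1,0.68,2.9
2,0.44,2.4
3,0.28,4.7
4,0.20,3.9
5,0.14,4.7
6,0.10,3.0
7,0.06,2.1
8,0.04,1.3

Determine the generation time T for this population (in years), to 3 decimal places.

2.802

lx·mx: 0, 1.972, 1.056, 1.316, 0.78, 0.658, 0.3, 0.126, 0.052 → R0 = 6.26
x·lx·mx: 0, 1.972, 2.112, 3.948, 3.12, 3.29, 1.8, 0.882, 0.416 → Σ = 17.54
T = 17.54 / 6.26 = 2.801917… → 2.802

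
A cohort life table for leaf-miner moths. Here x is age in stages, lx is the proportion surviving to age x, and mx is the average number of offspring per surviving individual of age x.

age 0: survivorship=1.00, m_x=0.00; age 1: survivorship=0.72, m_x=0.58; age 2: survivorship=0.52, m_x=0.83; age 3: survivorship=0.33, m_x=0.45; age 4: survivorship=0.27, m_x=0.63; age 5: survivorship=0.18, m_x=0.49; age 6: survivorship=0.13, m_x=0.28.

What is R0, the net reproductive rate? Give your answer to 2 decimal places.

lx·mx by age: 0, 0.4176, 0.4316, 0.1485, 0.1701, 0.0882, 0.0364
R0 = Σ lx·mx = 1.2924 → 1.29

1.29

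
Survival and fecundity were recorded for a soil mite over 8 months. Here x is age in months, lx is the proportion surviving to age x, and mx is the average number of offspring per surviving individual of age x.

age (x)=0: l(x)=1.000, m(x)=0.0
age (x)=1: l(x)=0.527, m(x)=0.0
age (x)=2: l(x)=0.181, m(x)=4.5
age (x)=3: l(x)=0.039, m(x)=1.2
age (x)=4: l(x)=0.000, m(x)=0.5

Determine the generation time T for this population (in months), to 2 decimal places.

2.05

lx·mx: 0, 0, 0.8145, 0.0468, 0 → R0 = 0.8613
x·lx·mx: 0, 0, 1.629, 0.1404, 0 → Σ = 1.7694
T = 1.7694 / 0.8613 = 2.054336… → 2.05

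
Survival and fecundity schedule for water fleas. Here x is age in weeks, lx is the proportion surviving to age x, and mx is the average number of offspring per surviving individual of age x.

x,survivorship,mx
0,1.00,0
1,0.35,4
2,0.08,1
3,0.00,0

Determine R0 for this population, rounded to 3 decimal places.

lx·mx by age: 0, 1.4, 0.08, 0
R0 = Σ lx·mx = 1.48 → 1.480

1.480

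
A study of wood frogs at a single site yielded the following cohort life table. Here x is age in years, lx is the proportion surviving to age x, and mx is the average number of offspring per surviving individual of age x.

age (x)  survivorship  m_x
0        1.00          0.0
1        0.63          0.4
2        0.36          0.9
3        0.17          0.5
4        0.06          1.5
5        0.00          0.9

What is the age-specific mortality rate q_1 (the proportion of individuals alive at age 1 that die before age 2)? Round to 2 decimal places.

q_1 = (l_1 − l_2) / l_1 = (0.63 − 0.36) / 0.63
     = 0.27 / 0.63 = 0.428571… → 0.43

0.43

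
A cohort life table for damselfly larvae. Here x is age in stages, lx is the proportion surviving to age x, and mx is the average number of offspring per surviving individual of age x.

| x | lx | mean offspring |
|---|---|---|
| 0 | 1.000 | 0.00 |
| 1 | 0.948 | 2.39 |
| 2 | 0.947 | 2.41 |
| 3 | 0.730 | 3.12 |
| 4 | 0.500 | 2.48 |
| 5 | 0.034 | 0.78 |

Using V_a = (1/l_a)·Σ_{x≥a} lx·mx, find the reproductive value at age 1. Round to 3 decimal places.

lx·mx for x ≥ 1: 2.26572, 2.28227, 2.2776, 1.24, 0.02652 → sum = 8.09211
V_1 = 8.09211 / l_1 = 8.09211 / 0.948 = 8.535981… → 8.536

8.536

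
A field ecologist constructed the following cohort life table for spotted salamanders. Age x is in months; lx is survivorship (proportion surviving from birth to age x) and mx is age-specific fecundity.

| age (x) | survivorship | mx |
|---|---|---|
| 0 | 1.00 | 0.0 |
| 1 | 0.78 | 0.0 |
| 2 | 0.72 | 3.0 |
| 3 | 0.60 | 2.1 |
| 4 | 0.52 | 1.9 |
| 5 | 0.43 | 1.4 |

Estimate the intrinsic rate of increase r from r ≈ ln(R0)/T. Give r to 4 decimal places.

0.5360

R0 = Σ lx·mx = 0 + 0 + 2.16 + 1.26 + 0.988 + 0.602 = 5.01
Σ x·lx·mx = 15.062; T = 15.062/5.01 = 3.00639…
r ≈ ln(R0)/T = ln(5.01)/3.00639… = 0.536004… → 0.5360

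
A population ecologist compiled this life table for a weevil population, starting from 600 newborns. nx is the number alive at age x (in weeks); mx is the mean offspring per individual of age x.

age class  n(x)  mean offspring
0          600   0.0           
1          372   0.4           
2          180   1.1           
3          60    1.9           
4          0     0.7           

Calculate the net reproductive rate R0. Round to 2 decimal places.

0.77

lx = nx/n0 = nx/600: 1, 0.62, 0.3, 0.1, 0
lx·mx by age: 0, 0.248, 0.33, 0.19, 0
R0 = Σ lx·mx = 0.768 → 0.77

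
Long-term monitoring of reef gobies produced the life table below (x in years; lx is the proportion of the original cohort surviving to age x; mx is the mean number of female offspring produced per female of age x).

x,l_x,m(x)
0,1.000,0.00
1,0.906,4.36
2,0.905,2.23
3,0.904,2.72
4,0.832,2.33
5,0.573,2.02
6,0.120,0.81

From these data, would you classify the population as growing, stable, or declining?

growing

R0 = Σ lx·mx = 0 + 3.95016 + 2.01815 + 2.45888 + 1.93856 + 1.15746 + 0.0972 = 11.62041
R0 > 1, so the population is growing.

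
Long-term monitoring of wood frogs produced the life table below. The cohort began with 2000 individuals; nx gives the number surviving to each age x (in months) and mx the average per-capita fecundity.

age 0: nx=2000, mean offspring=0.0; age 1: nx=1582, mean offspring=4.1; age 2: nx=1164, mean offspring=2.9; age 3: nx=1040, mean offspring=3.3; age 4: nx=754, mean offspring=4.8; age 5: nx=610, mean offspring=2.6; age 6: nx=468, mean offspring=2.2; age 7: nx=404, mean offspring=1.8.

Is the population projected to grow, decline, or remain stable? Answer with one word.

lx = nx/n0 = nx/2000: 1, 0.791, 0.582, 0.52, 0.377, 0.305, 0.234, 0.202
R0 = Σ lx·mx = 0 + 3.2431 + 1.6878 + 1.716 + 1.8096 + 0.793 + 0.5148 + 0.3636 = 10.1279
R0 > 1, so the population is growing.

growing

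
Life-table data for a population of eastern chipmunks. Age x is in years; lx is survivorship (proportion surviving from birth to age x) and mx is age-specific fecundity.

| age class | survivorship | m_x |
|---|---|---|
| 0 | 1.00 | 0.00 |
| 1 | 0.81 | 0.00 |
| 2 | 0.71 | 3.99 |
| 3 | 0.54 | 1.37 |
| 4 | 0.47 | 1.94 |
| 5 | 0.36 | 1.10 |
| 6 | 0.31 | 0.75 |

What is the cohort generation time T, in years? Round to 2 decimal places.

2.92

lx·mx: 0, 0, 2.8329, 0.7398, 0.9118, 0.396, 0.2325 → R0 = 5.113
x·lx·mx: 0, 0, 5.6658, 2.2194, 3.6472, 1.98, 1.395 → Σ = 14.9074
T = 14.9074 / 5.113 = 2.915588… → 2.92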